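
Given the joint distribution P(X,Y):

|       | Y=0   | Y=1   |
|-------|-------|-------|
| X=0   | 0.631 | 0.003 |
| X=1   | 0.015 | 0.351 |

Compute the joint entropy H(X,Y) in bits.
1.0654 bits

H(X,Y) = -Σ_{x,y} P(x,y) log₂ P(x,y). Per-cell terms -P(x,y)·log₂P(x,y):
  X=0: 0.4192, 0.0251
  X=1: 0.0909, 0.5302
Sum of the 4 terms: H(X,Y) = 1.0654 bits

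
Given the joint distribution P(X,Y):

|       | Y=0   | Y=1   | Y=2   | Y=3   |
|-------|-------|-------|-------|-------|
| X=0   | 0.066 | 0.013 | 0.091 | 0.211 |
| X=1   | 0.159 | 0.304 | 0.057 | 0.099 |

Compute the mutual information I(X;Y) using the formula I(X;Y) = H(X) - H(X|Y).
0.2616 bits

I(X;Y) = H(X) - H(X|Y)

Marginal of X (row sums):
  P(X=0) = 0.066 + 0.013 + 0.091 + 0.211 = 0.381
  P(X=1) = 0.159 + 0.304 + 0.057 + 0.099 = 0.619
H(X) = -[0.381·log₂(0.381) + 0.619·log₂(0.619)]
  = 0.5304042 + 0.4283410 = 0.958745 bits

Marginal of Y (column sums):
  P(Y=0) = 0.066 + 0.159 = 0.225
  P(Y=1) = 0.013 + 0.304 = 0.317
  P(Y=2) = 0.091 + 0.057 = 0.148
  P(Y=3) = 0.211 + 0.099 = 0.310
H(X|Y) = Σ_y P(y)·H(X|Y=y):
  Y=0: P(Y=0) = 0.225, P(X|Y=0) = (22/75, 53/75) → H(X|Y=0) = 0.8729883
  Y=1: P(Y=1) = 0.317, P(X|Y=1) = (13/317, 304/317) → H(X|Y=1) = 0.2469016
  Y=2: P(Y=2) = 0.148, P(X|Y=2) = (91/148, 57/148) → H(X|Y=2) = 0.9615882
  Y=3: P(Y=3) = 0.310, P(X|Y=3) = (211/310, 99/310) → H(X|Y=3) = 0.9036785
H(X|Y) = 0.225·0.8729883 + 0.317·0.2469016 + 0.148·0.9615882 + 0.310·0.9036785 = 0.697146 bits

I(X;Y) = H(X) - H(X|Y) = 0.958745 - 0.697146 = 0.2616 bits

Cross-check via I(X;Y) = H(X) + H(Y) - H(X,Y): computing H(Y) from the column sums and H(X,Y) from the 8 cells in the same way gives H(Y) = 1.941342 bits and H(X,Y) = 2.638488 bits, so
I(X;Y) = 0.958745 + 1.941342 - 2.638488 = 0.2616 bits ✓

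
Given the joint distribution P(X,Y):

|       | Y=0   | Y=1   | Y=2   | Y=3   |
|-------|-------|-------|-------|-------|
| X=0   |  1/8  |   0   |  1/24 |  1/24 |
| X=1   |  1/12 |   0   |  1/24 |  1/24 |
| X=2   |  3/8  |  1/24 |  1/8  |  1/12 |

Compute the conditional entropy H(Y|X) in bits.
1.5072 bits

H(Y|X) = H(X,Y) - H(X)

H(X,Y) = -Σ_{x,y} P(x,y) log₂ P(x,y). Per-cell terms -P(x,y)·log₂P(x,y):
  X=0: 0.37500, 0.00000, 0.19104, 0.19104
  X=1: 0.29875, 0.00000, 0.19104, 0.19104
  X=2: 0.53064, 0.19104, 0.37500, 0.29875
  (cells with P = 0 contribute 0)
Sum of the 12 terms: H(X,Y) = 2.8333 bits

Marginal of X (row sums):
  P(X=0) = 1/8 + 0 + 1/24 + 1/24 = 5/24
  P(X=1) = 1/12 + 0 + 1/24 + 1/24 = 1/6
  P(X=2) = 3/8 + 1/24 + 1/8 + 1/12 = 5/8
H(X) = -[(5/24)·log₂(5/24) + (1/6)·log₂(1/6) + (5/8)·log₂(5/8)]
  = 0.47147 + 0.43083 + 0.42379 = 1.3261 bits

H(Y|X) = H(X,Y) - H(X) = 2.8333 - 1.3261 = 1.5072 bits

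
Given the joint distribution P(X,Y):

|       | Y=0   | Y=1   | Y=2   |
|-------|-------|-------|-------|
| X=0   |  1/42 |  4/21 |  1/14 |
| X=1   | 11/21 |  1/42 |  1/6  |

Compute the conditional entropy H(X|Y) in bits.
0.4590 bits

H(X|Y) = H(X,Y) - H(Y)

H(X,Y) = -Σ_{x,y} P(x,y) log₂ P(x,y). Per-cell terms -P(x,y)·log₂P(x,y):
  X=0: 0.12839, 0.45568, 0.27195
  X=1: 0.48865, 0.12839, 0.43083
Sum of the 6 terms: H(X,Y) = 1.9039 bits

Marginal of Y (column sums):
  P(Y=0) = 1/42 + 11/21 = 23/42
  P(Y=1) = 4/21 + 1/42 = 3/14
  P(Y=2) = 1/14 + 1/6 = 5/21
H(Y) = -[(23/42)·log₂(23/42) + (3/14)·log₂(3/14) + (5/21)·log₂(5/21)]
  = 0.47575 + 0.47623 + 0.49295 = 1.4449 bits

H(X|Y) = H(X,Y) - H(Y) = 1.9039 - 1.4449 = 0.4590 bits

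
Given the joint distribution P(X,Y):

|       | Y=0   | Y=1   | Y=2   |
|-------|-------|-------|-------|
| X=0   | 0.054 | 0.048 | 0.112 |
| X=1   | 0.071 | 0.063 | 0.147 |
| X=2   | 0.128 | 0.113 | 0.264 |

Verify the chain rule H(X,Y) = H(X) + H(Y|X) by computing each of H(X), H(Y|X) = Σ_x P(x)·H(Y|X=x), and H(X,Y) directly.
H(X) = 1.4884 bits, H(Y|X) = 1.4742 bits, H(X,Y) = 2.9626 bits

Marginal of X (row sums):
  P(X=0) = 0.054 + 0.048 + 0.112 = 0.214
  P(X=1) = 0.071 + 0.063 + 0.147 = 0.281
  P(X=2) = 0.128 + 0.113 + 0.264 = 0.505
H(X) = -[0.214·log₂(0.214) + 0.281·log₂(0.281) + 0.505·log₂(0.505)]
  = 0.47600 + 0.51461 + 0.49775 = 1.4884 bits

H(Y|X) = Σ_x P(x)·H(Y|X=x):
  X=0: P(X=0) = 0.214, P(Y|X=0) = (27/107, 24/107, 56/107) → H(Y|X=0) = 1.47387
  X=1: P(X=1) = 0.281, P(Y|X=1) = (71/281, 63/281, 147/281) → H(Y|X=1) = 1.47410
  X=2: P(X=2) = 0.505, P(Y|X=2) = (128/505, 113/505, 264/505) → H(Y|X=2) = 1.47440
H(Y|X) = 0.214·1.47387 + 0.281·1.47410 + 0.505·1.47440 = 1.4742 bits

H(X,Y) = -Σ_{x,y} P(x,y) log₂ P(x,y). Per-cell terms -P(x,y)·log₂P(x,y):
  X=0: 0.22739, 0.21028, 0.35374
  X=1: 0.27094, 0.25128, 0.40662
  X=2: 0.37962, 0.35545, 0.50725
Sum of the 9 terms: H(X,Y) = 2.9626 bits

Chain rule check:
  H(X) + H(Y|X) = 1.4884 + 1.4742 = 2.9626 bits
  H(X,Y) = 2.9626 bits
✓ Chain rule verified.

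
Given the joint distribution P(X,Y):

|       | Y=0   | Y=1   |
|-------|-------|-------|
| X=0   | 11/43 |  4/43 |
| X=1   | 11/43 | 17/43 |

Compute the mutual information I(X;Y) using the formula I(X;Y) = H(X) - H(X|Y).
0.0783 bits

I(X;Y) = H(X) - H(X|Y)

Marginal of X (row sums):
  P(X=0) = 11/43 + 4/43 = 15/43
  P(X=1) = 11/43 + 17/43 = 28/43
H(X) = -[(15/43)·log₂(15/43) + (28/43)·log₂(28/43)]
  = 0.5300 + 0.4030 = 0.9330 bits

Marginal of Y (column sums):
  P(Y=0) = 11/43 + 11/43 = 22/43
  P(Y=1) = 4/43 + 17/43 = 21/43
H(X|Y) = Σ_y P(y)·H(X|Y=y):
  Y=0: P(Y=0) = 22/43, P(X|Y=0) = (1/2, 1/2) → H(X|Y=0) = 1.0000
  Y=1: P(Y=1) = 21/43, P(X|Y=1) = (4/21, 17/21) → H(X|Y=1) = 0.7025
H(X|Y) = (22/43)·1.0000 + (21/43)·0.7025 = 0.8547 bits

I(X;Y) = H(X) - H(X|Y) = 0.9330 - 0.8547 = 0.0783 bits

Cross-check via I(X;Y) = H(X) + H(Y) - H(X,Y): computing H(Y) from the column sums and H(X,Y) from the 4 cells in the same way gives H(Y) = 0.9996 bits and H(X,Y) = 1.8543 bits, so
I(X;Y) = 0.9330 + 0.9996 - 1.8543 = 0.0783 bits ✓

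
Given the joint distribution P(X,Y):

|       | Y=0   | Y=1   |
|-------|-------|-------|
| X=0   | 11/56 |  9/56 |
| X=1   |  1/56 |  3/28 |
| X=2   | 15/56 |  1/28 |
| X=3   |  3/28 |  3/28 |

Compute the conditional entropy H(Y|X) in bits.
0.8014 bits

H(Y|X) = H(X,Y) - H(X)

H(X,Y) = -Σ_{x,y} P(x,y) log₂ P(x,y). Per-cell terms -P(x,y)·log₂P(x,y):
  X=0: 0.46120, 0.42387
  X=1: 0.10370, 0.34526
  X=2: 0.50905, 0.17169
  X=3: 0.34526, 0.34526
Sum of the 8 terms: H(X,Y) = 2.70529 bits

Marginal of X (row sums):
  P(X=0) = 11/56 + 9/56 = 5/14
  P(X=1) = 1/56 + 3/28 = 1/8
  P(X=2) = 15/56 + 1/28 = 17/56
  P(X=3) = 3/28 + 3/28 = 3/14
H(X) = -[(5/14)·log₂(5/14) + (1/8)·log₂(1/8) + (17/56)·log₂(17/56) + (3/14)·log₂(3/14)]
  = 0.53051 + 0.37500 + 0.52211 + 0.47623 = 1.90385 bits

H(Y|X) = H(X,Y) - H(X) = 2.70529 - 1.90385 = 0.8014 bits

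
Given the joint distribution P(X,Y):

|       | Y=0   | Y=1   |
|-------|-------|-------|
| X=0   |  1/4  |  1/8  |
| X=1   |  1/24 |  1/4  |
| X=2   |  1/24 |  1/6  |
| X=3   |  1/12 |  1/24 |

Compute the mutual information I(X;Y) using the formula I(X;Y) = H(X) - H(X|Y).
0.1977 bits

I(X;Y) = H(X) - H(X|Y)

Marginal of X (row sums):
  P(X=0) = 1/4 + 1/8 = 3/8
  P(X=1) = 1/24 + 1/4 = 7/24
  P(X=2) = 1/24 + 1/6 = 5/24
  P(X=3) = 1/12 + 1/24 = 1/8
H(X) = -[(3/8)·log₂(3/8) + (7/24)·log₂(7/24) + (5/24)·log₂(5/24) + (1/8)·log₂(1/8)]
  = 0.53063906 + 0.51846888 + 0.47146550 + 0.37500000 = 1.8955734 bits

Marginal of Y (column sums):
  P(Y=0) = 1/4 + 1/24 + 1/24 + 1/12 = 5/12
  P(Y=1) = 1/8 + 1/4 + 1/6 + 1/24 = 7/12
H(X|Y) = Σ_y P(y)·H(X|Y=y):
  Y=0: P(Y=0) = 5/12, P(X|Y=0) = (3/5, 1/10, 1/10, 1/5) → H(X|Y=0) = 1.57095059
  Y=1: P(Y=1) = 7/12, P(X|Y=1) = (3/14, 3/7, 2/7, 1/14) → H(X|Y=1) = 1.78845046
H(X|Y) = (5/12)·1.57095059 + (7/12)·1.78845046 = 1.6978255 bits

I(X;Y) = H(X) - H(X|Y) = 1.8955734 - 1.6978255 = 0.1977 bits

Cross-check via I(X;Y) = H(X) + H(Y) - H(X,Y): computing H(Y) from the column sums and H(X,Y) from the 8 cells in the same way gives H(Y) = 0.9798688 bits and H(X,Y) = 2.6776943 bits, so
I(X;Y) = 1.8955734 + 0.9798688 - 2.6776943 = 0.1977 bits ✓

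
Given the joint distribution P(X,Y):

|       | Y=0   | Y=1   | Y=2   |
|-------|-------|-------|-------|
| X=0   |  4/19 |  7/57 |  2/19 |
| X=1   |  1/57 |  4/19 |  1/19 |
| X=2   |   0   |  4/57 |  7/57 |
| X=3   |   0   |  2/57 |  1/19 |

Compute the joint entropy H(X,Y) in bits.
3.0195 bits

H(X,Y) = -Σ_{x,y} P(x,y) log₂ P(x,y). Per-cell terms -P(x,y)·log₂P(x,y):
  X=0: 0.473248, 0.371557, 0.341887
  X=1: 0.102331, 0.473248, 0.223575
  X=2: 0.000000, 0.268975, 0.371557
  X=3: 0.000000, 0.169575, 0.223575
  (cells with P = 0 contribute 0)
Sum of the 12 terms: H(X,Y) = 3.0195 bits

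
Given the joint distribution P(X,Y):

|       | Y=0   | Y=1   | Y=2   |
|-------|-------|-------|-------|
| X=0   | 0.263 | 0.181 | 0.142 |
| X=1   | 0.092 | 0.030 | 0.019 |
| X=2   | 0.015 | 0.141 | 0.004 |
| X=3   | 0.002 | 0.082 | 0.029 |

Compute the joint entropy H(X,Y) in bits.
2.9132 bits

H(X,Y) = -Σ_{x,y} P(x,y) log₂ P(x,y). Per-cell terms -P(x,y)·log₂P(x,y):
  X=0: 0.506766, 0.446335, 0.399877
  X=1: 0.316684, 0.151767, 0.108639
  X=2: 0.090883, 0.398499, 0.031863
  X=3: 0.017932, 0.295875, 0.148126
Sum of the 12 terms: H(X,Y) = 2.9132 bits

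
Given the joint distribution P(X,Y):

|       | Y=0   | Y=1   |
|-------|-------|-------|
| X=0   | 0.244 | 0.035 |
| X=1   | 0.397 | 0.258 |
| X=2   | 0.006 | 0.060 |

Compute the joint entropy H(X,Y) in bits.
1.9870 bits

H(X,Y) = -Σ_{x,y} P(x,y) log₂ P(x,y). Per-cell terms -P(x,y)·log₂P(x,y):
  X=0: 0.49655, 0.16928
  X=1: 0.52912, 0.50428
  X=2: 0.04428, 0.24353
Sum of the 6 terms: H(X,Y) = 1.9870 bits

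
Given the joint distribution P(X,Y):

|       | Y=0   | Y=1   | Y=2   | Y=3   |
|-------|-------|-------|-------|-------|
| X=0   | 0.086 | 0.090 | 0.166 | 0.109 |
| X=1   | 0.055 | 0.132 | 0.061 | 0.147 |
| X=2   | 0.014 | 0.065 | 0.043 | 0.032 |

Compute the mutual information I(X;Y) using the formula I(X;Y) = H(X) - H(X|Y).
0.0632 bits

I(X;Y) = H(X) - H(X|Y)

Marginal of X (row sums):
  P(X=0) = 0.086 + 0.090 + 0.166 + 0.109 = 0.451
  P(X=1) = 0.055 + 0.132 + 0.061 + 0.147 = 0.395
  P(X=2) = 0.014 + 0.065 + 0.043 + 0.032 = 0.154
H(X) = -[0.451·log₂(0.451) + 0.395·log₂(0.395) + 0.154·log₂(0.154)]
  = 0.518109 + 0.529330 + 0.415646 = 1.463085 bits

Marginal of Y (column sums):
  P(Y=0) = 0.086 + 0.055 + 0.014 = 0.155
  P(Y=1) = 0.090 + 0.132 + 0.065 = 0.287
  P(Y=2) = 0.166 + 0.061 + 0.043 = 0.270
  P(Y=3) = 0.109 + 0.147 + 0.032 = 0.288
H(X|Y) = Σ_y P(y)·H(X|Y=y):
  Y=0: P(Y=0) = 0.155, P(X|Y=0) = (86/155, 11/31, 14/155) → H(X|Y=0) = 1.315244
  Y=1: P(Y=1) = 0.287, P(X|Y=1) = (90/287, 132/287, 65/287) → H(X|Y=1) = 1.525253
  Y=2: P(Y=2) = 0.270, P(X|Y=2) = (83/135, 61/270, 43/270) → H(X|Y=2) = 1.338442
  Y=3: P(Y=3) = 0.288, P(X|Y=3) = (109/288, 49/96, 1/9) → H(X|Y=3) = 1.377967
H(X|Y) = 0.155·1.315244 + 0.287·1.525253 + 0.270·1.338442 + 0.288·1.377967 = 1.399844 bits

I(X;Y) = H(X) - H(X|Y) = 1.463085 - 1.399844 = 0.0632 bits

Cross-check via I(X;Y) = H(X) + H(Y) - H(X,Y): computing H(Y) from the column sums and H(X,Y) from the 12 cells in the same way gives H(Y) = 1.960978 bits and H(X,Y) = 3.360822 bits, so
I(X;Y) = 1.463085 + 1.960978 - 3.360822 = 0.0632 bits ✓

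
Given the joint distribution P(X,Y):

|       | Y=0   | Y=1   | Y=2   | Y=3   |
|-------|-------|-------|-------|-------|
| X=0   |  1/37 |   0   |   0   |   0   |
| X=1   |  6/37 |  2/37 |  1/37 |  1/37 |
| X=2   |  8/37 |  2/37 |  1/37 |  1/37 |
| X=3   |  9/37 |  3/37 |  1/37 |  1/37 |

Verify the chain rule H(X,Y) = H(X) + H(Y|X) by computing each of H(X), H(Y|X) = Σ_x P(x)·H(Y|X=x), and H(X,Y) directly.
H(X) = 1.7083 bits, H(Y|X) = 1.4256 bits, H(X,Y) = 3.1339 bits

Marginal of X (row sums):
  P(X=0) = 1/37 + 0 + 0 + 0 = 1/37
  P(X=1) = 6/37 + 2/37 + 1/37 + 1/37 = 10/37
  P(X=2) = 8/37 + 2/37 + 1/37 + 1/37 = 12/37
  P(X=3) = 9/37 + 3/37 + 1/37 + 1/37 = 14/37
H(X) = -[(1/37)·log₂(1/37) + (10/37)·log₂(10/37) + (12/37)·log₂(12/37) + (14/37)·log₂(14/37)]
  = 0.1408 + 0.5101 + 0.5269 + 0.5305 = 1.7083 bits

H(Y|X) = Σ_x P(x)·H(Y|X=x):
  X=0: P(X=0) = 1/37, P(Y|X=0) = (1, 0, 0, 0) → H(Y|X=0) = 0.0000
  X=1: P(X=1) = 10/37, P(Y|X=1) = (3/5, 1/5, 1/10, 1/10) → H(Y|X=1) = 1.5710
  X=2: P(X=2) = 12/37, P(Y|X=2) = (2/3, 1/6, 1/12, 1/12) → H(Y|X=2) = 1.4183
  X=3: P(X=3) = 14/37, P(Y|X=3) = (9/14, 3/14, 1/14, 1/14) → H(Y|X=3) = 1.4299
H(Y|X) = (1/37)·0.0000 + (10/37)·1.5710 + (12/37)·1.4183 + (14/37)·1.4299 = 1.4256 bits

H(X,Y) = -Σ_{x,y} P(x,y) log₂ P(x,y). Per-cell terms -P(x,y)·log₂P(x,y):
  X=0: 0.1408, 0.0000, 0.0000, 0.0000
  X=1: 0.4256, 0.2275, 0.1408, 0.1408
  X=2: 0.4777, 0.2275, 0.1408, 0.1408
  X=3: 0.4961, 0.2939, 0.1408, 0.1408
  (cells with P = 0 contribute 0)
Sum of the 16 terms: H(X,Y) = 3.1339 bits

Chain rule check:
  H(X) + H(Y|X) = 1.7083 + 1.4256 = 3.1339 bits
  H(X,Y) = 3.1339 bits
✓ Chain rule verified.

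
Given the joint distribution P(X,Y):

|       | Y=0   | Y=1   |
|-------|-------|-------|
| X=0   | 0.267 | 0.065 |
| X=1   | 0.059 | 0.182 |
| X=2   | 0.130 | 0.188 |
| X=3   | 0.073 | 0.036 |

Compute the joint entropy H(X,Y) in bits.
2.7375 bits

H(X,Y) = -Σ_{x,y} P(x,y) log₂ P(x,y). Per-cell terms -P(x,y)·log₂P(x,y):
  X=0: 0.5087, 0.2563
  X=1: 0.2409, 0.4474
  X=2: 0.3826, 0.4533
  X=3: 0.2756, 0.1727
Sum of the 8 terms: H(X,Y) = 2.7375 bits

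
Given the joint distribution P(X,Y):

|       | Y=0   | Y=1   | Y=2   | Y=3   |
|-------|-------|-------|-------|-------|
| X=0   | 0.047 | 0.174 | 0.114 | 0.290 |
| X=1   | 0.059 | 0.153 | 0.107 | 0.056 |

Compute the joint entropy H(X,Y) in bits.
2.7545 bits

H(X,Y) = -Σ_{x,y} P(x,y) log₂ P(x,y). Per-cell terms -P(x,y)·log₂P(x,y):
  X=0: 0.2073, 0.4390, 0.3571, 0.5179
  X=1: 0.2409, 0.4144, 0.3450, 0.2329
Sum of the 8 terms: H(X,Y) = 2.7545 bits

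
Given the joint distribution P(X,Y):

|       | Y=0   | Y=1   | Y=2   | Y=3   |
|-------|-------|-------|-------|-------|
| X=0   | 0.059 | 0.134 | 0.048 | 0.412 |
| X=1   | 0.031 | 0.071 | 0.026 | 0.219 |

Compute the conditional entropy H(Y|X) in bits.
1.4785 bits

H(Y|X) = H(X,Y) - H(X)

H(X,Y) = -Σ_{x,y} P(x,y) log₂ P(x,y). Per-cell terms -P(x,y)·log₂P(x,y):
  X=0: 0.240905, 0.388559, 0.210279, 0.527065
  X=1: 0.155359, 0.270939, 0.136899, 0.479828
Sum of the 8 terms: H(X,Y) = 2.40983 bits

Marginal of X (row sums):
  P(X=0) = 0.059 + 0.134 + 0.048 + 0.412 = 0.653
  P(X=1) = 0.031 + 0.071 + 0.026 + 0.219 = 0.347
H(X) = -[0.653·log₂(0.653) + 0.347·log₂(0.347)]
  = 0.401494 + 0.529866 = 0.93136 bits

H(Y|X) = H(X,Y) - H(X) = 2.40983 - 0.93136 = 1.4785 bits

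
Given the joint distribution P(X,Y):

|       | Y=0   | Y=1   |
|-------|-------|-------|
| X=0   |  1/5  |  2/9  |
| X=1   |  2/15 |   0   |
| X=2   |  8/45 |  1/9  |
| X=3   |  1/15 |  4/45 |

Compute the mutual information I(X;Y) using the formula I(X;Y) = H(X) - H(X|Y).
0.1301 bits

I(X;Y) = H(X) - H(X|Y)

Marginal of X (row sums):
  P(X=0) = 1/5 + 2/9 = 19/45
  P(X=1) = 2/15 + 0 = 2/15
  P(X=2) = 8/45 + 1/9 = 13/45
  P(X=3) = 1/15 + 4/45 = 7/45
H(X) = -[(19/45)·log₂(19/45) + (2/15)·log₂(2/15) + (13/45)·log₂(13/45) + (7/45)·log₂(7/45)]
  = 0.525213 + 0.387585 + 0.517519 + 0.417589 = 1.847906 bits

Marginal of Y (column sums):
  P(Y=0) = 1/5 + 2/15 + 8/45 + 1/15 = 26/45
  P(Y=1) = 2/9 + 0 + 1/9 + 4/45 = 19/45
H(X|Y) = Σ_y P(y)·H(X|Y=y):
  Y=0: P(Y=0) = 26/45, P(X|Y=0) = (9/26, 3/13, 4/13, 3/26) → H(X|Y=0) = 1.900671
  Y=1: P(Y=1) = 19/45, P(X|Y=1) = (10/19, 0, 5/19, 4/19) → H(X|Y=1) = 1.467458
H(X|Y) = (26/45)·1.900671 + (19/45)·1.467458 = 1.717759 bits

I(X;Y) = H(X) - H(X|Y) = 1.847906 - 1.717759 = 0.1301 bits

Cross-check via I(X;Y) = H(X) + H(Y) - H(X,Y): computing H(Y) from the column sums and H(X,Y) from the 8 cells in the same way gives H(Y) = 0.982474 bits and H(X,Y) = 2.700233 bits, so
I(X;Y) = 1.847906 + 0.982474 - 2.700233 = 0.1301 bits ✓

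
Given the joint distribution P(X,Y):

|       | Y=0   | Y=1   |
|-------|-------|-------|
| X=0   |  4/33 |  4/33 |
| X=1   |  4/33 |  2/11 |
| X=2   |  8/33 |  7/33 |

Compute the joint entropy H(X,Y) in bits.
2.5244 bits

H(X,Y) = -Σ_{x,y} P(x,y) log₂ P(x,y). Per-cell terms -P(x,y)·log₂P(x,y):
  X=0: 0.36902, 0.36902
  X=1: 0.36902, 0.44717
  X=2: 0.49561, 0.47452
Sum of the 6 terms: H(X,Y) = 2.5244 bits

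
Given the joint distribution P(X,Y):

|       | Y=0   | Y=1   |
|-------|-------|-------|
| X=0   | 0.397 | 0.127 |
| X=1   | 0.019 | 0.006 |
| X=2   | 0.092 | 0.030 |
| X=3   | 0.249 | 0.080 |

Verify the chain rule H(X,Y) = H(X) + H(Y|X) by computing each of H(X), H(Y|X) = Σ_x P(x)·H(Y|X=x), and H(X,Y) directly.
H(X) = 1.5195 bits, H(Y|X) = 0.8000 bits, H(X,Y) = 2.3195 bits

Marginal of X (row sums):
  P(X=0) = 0.397 + 0.127 = 0.524
  P(X=1) = 0.019 + 0.006 = 0.025
  P(X=2) = 0.092 + 0.030 = 0.122
  P(X=3) = 0.249 + 0.080 = 0.329
H(X) = -[0.524·log₂(0.524) + 0.025·log₂(0.025) + 0.122·log₂(0.122) + 0.329·log₂(0.329)]
  = 0.488557 + 0.133048 + 0.370276 + 0.527664 = 1.5195 bits

H(Y|X) = Σ_x P(x)·H(Y|X=x):
  X=0: P(X=0) = 0.524, P(Y|X=0) = (397/524, 127/524) → H(Y|X=0) = 0.798953
  X=1: P(X=1) = 0.025, P(Y|X=1) = (19/25, 6/25) → H(Y|X=1) = 0.795040
  X=2: P(X=2) = 0.122, P(Y|X=2) = (46/61, 15/61) → H(Y|X=2) = 0.804718
  X=3: P(X=3) = 0.329, P(Y|X=3) = (249/329, 80/329) → H(Y|X=3) = 0.800258
H(Y|X) = 0.524·0.798953 + 0.025·0.795040 + 0.122·0.804718 + 0.329·0.800258 = 0.8000 bits

H(X,Y) = -Σ_{x,y} P(x,y) log₂ P(x,y). Per-cell terms -P(x,y)·log₂P(x,y):
  X=0: 0.529117, 0.378092
  X=1: 0.108639, 0.044285
  X=2: 0.316684, 0.151767
  X=3: 0.499440, 0.291508
Sum of the 8 terms: H(X,Y) = 2.3195 bits

Chain rule check:
  H(X) + H(Y|X) = 1.5195 + 0.8000 = 2.3195 bits
  H(X,Y) = 2.3195 bits
✓ Chain rule verified.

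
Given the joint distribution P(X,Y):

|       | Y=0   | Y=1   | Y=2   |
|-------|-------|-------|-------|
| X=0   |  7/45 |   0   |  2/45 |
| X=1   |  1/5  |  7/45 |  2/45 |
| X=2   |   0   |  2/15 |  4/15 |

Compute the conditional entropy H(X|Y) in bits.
1.0165 bits

H(X|Y) = H(X,Y) - H(Y)

H(X,Y) = -Σ_{x,y} P(x,y) log₂ P(x,y). Per-cell terms -P(x,y)·log₂P(x,y):
  X=0: 0.41759, 0.00000, 0.19964
  X=1: 0.46439, 0.41759, 0.19964
  X=2: 0.00000, 0.38759, 0.50850
  (cells with P = 0 contribute 0)
Sum of the 9 terms: H(X,Y) = 2.5949 bits

Marginal of Y (column sums):
  P(Y=0) = 7/45 + 1/5 + 0 = 16/45
  P(Y=1) = 0 + 7/45 + 2/15 = 13/45
  P(Y=2) = 2/45 + 2/45 + 4/15 = 16/45
H(Y) = -[(16/45)·log₂(16/45) + (13/45)·log₂(13/45) + (16/45)·log₂(16/45)]
  = 0.53044 + 0.51752 + 0.53044 = 1.5784 bits

H(X|Y) = H(X,Y) - H(Y) = 2.5949 - 1.5784 = 1.0165 bits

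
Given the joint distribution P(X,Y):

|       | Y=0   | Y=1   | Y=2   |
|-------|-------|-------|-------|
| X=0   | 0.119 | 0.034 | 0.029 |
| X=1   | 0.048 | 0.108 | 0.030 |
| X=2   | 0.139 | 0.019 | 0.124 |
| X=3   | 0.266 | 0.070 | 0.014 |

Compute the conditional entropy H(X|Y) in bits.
1.7180 bits

H(X|Y) = H(X,Y) - H(Y)

H(X,Y) = -Σ_{x,y} P(x,y) log₂ P(x,y). Per-cell terms -P(x,y)·log₂P(x,y):
  X=0: 0.3654, 0.1659, 0.1481
  X=1: 0.2103, 0.3468, 0.1518
  X=2: 0.3957, 0.1086, 0.3734
  X=3: 0.5082, 0.2686, 0.0862
Sum of the 12 terms: H(X,Y) = 3.1290 bits

Marginal of Y (column sums):
  P(Y=0) = 0.119 + 0.048 + 0.139 + 0.266 = 0.572
  P(Y=1) = 0.034 + 0.108 + 0.019 + 0.070 = 0.231
  P(Y=2) = 0.029 + 0.030 + 0.124 + 0.014 = 0.197
H(Y) = -[0.572·log₂(0.572) + 0.231·log₂(0.231) + 0.197·log₂(0.197)]
  = 0.4610 + 0.4883 + 0.4617 = 1.4110 bits

H(X|Y) = H(X,Y) - H(Y) = 3.1290 - 1.4110 = 1.7180 bits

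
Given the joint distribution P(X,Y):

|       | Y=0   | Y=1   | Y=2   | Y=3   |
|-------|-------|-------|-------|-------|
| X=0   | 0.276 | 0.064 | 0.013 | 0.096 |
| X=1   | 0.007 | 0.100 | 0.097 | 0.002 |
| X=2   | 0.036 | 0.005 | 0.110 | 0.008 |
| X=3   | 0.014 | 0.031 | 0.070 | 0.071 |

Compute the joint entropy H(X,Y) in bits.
3.2971 bits

H(X,Y) = -Σ_{x,y} P(x,y) log₂ P(x,y). Per-cell terms -P(x,y)·log₂P(x,y):
  X=0: 0.5126, 0.2538, 0.0814, 0.3246
  X=1: 0.0501, 0.3322, 0.3265, 0.0179
  X=2: 0.1727, 0.0382, 0.3503, 0.0557
  X=3: 0.0862, 0.1554, 0.2686, 0.2709
Sum of the 16 terms: H(X,Y) = 3.2971 bits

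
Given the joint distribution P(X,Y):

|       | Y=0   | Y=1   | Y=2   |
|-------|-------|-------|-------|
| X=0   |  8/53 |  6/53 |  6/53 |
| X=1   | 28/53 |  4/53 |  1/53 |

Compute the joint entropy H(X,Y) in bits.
1.9991 bits

H(X,Y) = -Σ_{x,y} P(x,y) log₂ P(x,y). Per-cell terms -P(x,y)·log₂P(x,y):
  X=0: 0.41176, 0.35581, 0.35581
  X=1: 0.48634, 0.28135, 0.10807
Sum of the 6 terms: H(X,Y) = 1.9991 bits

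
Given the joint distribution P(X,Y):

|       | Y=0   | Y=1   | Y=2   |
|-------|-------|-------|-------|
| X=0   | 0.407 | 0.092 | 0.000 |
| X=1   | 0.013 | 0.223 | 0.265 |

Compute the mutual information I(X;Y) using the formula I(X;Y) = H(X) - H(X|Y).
0.6419 bits

I(X;Y) = H(X) - H(X|Y)

Marginal of X (row sums):
  P(X=0) = 0.407 + 0.092 + 0.000 = 0.499
  P(X=1) = 0.013 + 0.223 + 0.265 = 0.501
H(X) = -[0.499·log₂(0.499) + 0.501·log₂(0.501)]
  = 0.50044 + 0.49956 = 1.00000 bits

Marginal of Y (column sums):
  P(Y=0) = 0.407 + 0.013 = 0.420
  P(Y=1) = 0.092 + 0.223 = 0.315
  P(Y=2) = 0.000 + 0.265 = 0.265
H(X|Y) = Σ_y P(y)·H(X|Y=y):
  Y=0: P(Y=0) = 0.420, P(X|Y=0) = (407/420, 13/420) → H(X|Y=0) = 0.19915
  Y=1: P(Y=1) = 0.315, P(X|Y=1) = (92/315, 223/315) → H(X|Y=1) = 0.87137
  Y=2: P(Y=2) = 0.265, P(X|Y=2) = (0, 1) → H(X|Y=2) = 0.00000
H(X|Y) = 0.420·0.19915 + 0.315·0.87137 + 0.265·0.00000 = 0.35812 bits

I(X;Y) = H(X) - H(X|Y) = 1.00000 - 0.35812 = 0.6419 bits

Cross-check via I(X;Y) = H(X) + H(Y) - H(X,Y): computing H(Y) from the column sums and H(X,Y) from the 6 cells in the same way gives H(Y) = 1.55834 bits and H(X,Y) = 1.91646 bits, so
I(X;Y) = 1.00000 + 1.55834 - 1.91646 = 0.6419 bits ✓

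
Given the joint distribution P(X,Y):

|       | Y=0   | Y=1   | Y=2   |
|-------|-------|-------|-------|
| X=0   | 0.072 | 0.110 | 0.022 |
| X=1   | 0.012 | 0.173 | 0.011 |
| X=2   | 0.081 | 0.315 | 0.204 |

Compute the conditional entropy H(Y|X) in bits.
1.2464 bits

H(Y|X) = H(X,Y) - H(X)

H(X,Y) = -Σ_{x,y} P(x,y) log₂ P(x,y). Per-cell terms -P(x,y)·log₂P(x,y):
  X=0: 0.27330, 0.35029, 0.12114
  X=1: 0.07657, 0.43789, 0.07157
  X=2: 0.29370, 0.52497, 0.46785
Sum of the 9 terms: H(X,Y) = 2.61728 bits

Marginal of X (row sums):
  P(X=0) = 0.072 + 0.110 + 0.022 = 0.204
  P(X=1) = 0.012 + 0.173 + 0.011 = 0.196
  P(X=2) = 0.081 + 0.315 + 0.204 = 0.600
H(X) = -[0.204·log₂(0.204) + 0.196·log₂(0.196) + 0.600·log₂(0.600)]
  = 0.46785 + 0.46081 + 0.44218 = 1.37084 bits

H(Y|X) = H(X,Y) - H(X) = 2.61728 - 1.37084 = 1.2464 bits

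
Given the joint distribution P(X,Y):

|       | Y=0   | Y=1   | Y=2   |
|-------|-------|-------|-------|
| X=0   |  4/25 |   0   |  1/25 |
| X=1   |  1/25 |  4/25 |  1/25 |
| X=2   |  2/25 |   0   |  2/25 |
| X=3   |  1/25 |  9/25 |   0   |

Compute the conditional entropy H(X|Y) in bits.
1.2631 bits

H(X|Y) = H(X,Y) - H(Y)

H(X,Y) = -Σ_{x,y} P(x,y) log₂ P(x,y). Per-cell terms -P(x,y)·log₂P(x,y):
  X=0: 0.42302, 0.00000, 0.18575
  X=1: 0.18575, 0.42302, 0.18575
  X=2: 0.29151, 0.00000, 0.29151
  X=3: 0.18575, 0.53062, 0.00000
  (cells with P = 0 contribute 0)
Sum of the 12 terms: H(X,Y) = 2.7027 bits

Marginal of Y (column sums):
  P(Y=0) = 4/25 + 1/25 + 2/25 + 1/25 = 8/25
  P(Y=1) = 0 + 4/25 + 0 + 9/25 = 13/25
  P(Y=2) = 1/25 + 1/25 + 2/25 + 0 = 4/25
H(Y) = -[(8/25)·log₂(8/25) + (13/25)·log₂(13/25) + (4/25)·log₂(4/25)]
  = 0.52603 + 0.49058 + 0.42302 = 1.4396 bits

H(X|Y) = H(X,Y) - H(Y) = 2.7027 - 1.4396 = 1.2631 bits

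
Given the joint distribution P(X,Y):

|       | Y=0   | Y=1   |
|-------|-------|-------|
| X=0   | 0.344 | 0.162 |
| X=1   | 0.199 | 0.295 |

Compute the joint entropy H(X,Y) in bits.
1.9381 bits

H(X,Y) = -Σ_{x,y} P(x,y) log₂ P(x,y). Per-cell terms -P(x,y)·log₂P(x,y):
  X=0: 0.5296, 0.4254
  X=1: 0.4635, 0.5196
Sum of the 4 terms: H(X,Y) = 1.9381 bits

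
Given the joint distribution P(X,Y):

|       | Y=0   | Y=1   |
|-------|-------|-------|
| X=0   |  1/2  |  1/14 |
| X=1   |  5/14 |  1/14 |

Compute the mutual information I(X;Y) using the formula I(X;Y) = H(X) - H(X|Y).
0.0025 bits

I(X;Y) = H(X) - H(X|Y)

Marginal of X (row sums):
  P(X=0) = 1/2 + 1/14 = 4/7
  P(X=1) = 5/14 + 1/14 = 3/7
H(X) = -[(4/7)·log₂(4/7) + (3/7)·log₂(3/7)]
  = 0.46135 + 0.52388 = 0.9852 bits

Marginal of Y (column sums):
  P(Y=0) = 1/2 + 5/14 = 6/7
  P(Y=1) = 1/14 + 1/14 = 1/7
H(X|Y) = Σ_y P(y)·H(X|Y=y):
  Y=0: P(Y=0) = 6/7, P(X|Y=0) = (7/12, 5/12) → H(X|Y=0) = 0.97987
  Y=1: P(Y=1) = 1/7, P(X|Y=1) = (1/2, 1/2) → H(X|Y=1) = 1.00000
H(X|Y) = (6/7)·0.97987 + (1/7)·1.00000 = 0.9827 bits

I(X;Y) = H(X) - H(X|Y) = 0.9852 - 0.9827 = 0.0025 bits

Cross-check via I(X;Y) = H(X) + H(Y) - H(X,Y): computing H(Y) from the column sums and H(X,Y) from the 4 cells in the same way gives H(Y) = 0.5917 bits and H(X,Y) = 1.5744 bits, so
I(X;Y) = 0.9852 + 0.5917 - 1.5744 = 0.0025 bits ✓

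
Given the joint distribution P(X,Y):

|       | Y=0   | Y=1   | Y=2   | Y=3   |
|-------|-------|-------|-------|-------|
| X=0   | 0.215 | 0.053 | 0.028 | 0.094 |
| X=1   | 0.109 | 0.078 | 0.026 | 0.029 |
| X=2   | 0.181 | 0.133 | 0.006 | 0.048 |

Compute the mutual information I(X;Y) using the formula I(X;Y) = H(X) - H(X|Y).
0.0650 bits

I(X;Y) = H(X) - H(X|Y)

Marginal of X (row sums):
  P(X=0) = 0.215 + 0.053 + 0.028 + 0.094 = 0.390
  P(X=1) = 0.109 + 0.078 + 0.026 + 0.029 = 0.242
  P(X=2) = 0.181 + 0.133 + 0.006 + 0.048 = 0.368
H(X) = -[0.390·log₂(0.390) + 0.242·log₂(0.242) + 0.368·log₂(0.368)]
  = 0.5298 + 0.4954 + 0.5307 = 1.5559 bits

Marginal of Y (column sums):
  P(Y=0) = 0.215 + 0.109 + 0.181 = 0.505
  P(Y=1) = 0.053 + 0.078 + 0.133 = 0.264
  P(Y=2) = 0.028 + 0.026 + 0.006 = 0.060
  P(Y=3) = 0.094 + 0.029 + 0.048 = 0.171
H(X|Y) = Σ_y P(y)·H(X|Y=y):
  Y=0: P(Y=0) = 0.505, P(X|Y=0) = (43/101, 109/505, 181/505) → H(X|Y=0) = 1.5325
  Y=1: P(Y=1) = 0.264, P(X|Y=1) = (53/264, 13/44, 133/264) → H(X|Y=1) = 1.4831
  Y=2: P(Y=2) = 0.060, P(X|Y=2) = (7/15, 13/30, 1/10) → H(X|Y=2) = 1.3681
  Y=3: P(Y=3) = 0.171, P(X|Y=3) = (94/171, 29/171, 16/57) → H(X|Y=3) = 1.4232
H(X|Y) = 0.505·1.5325 + 0.264·1.4831 + 0.060·1.3681 + 0.171·1.4232 = 1.4909 bits

I(X;Y) = H(X) - H(X|Y) = 1.5559 - 1.4909 = 0.0650 bits

Cross-check via I(X;Y) = H(X) + H(Y) - H(X,Y): computing H(Y) from the column sums and H(X,Y) from the 12 cells in the same way gives H(Y) = 1.6842 bits and H(X,Y) = 3.1751 bits, so
I(X;Y) = 1.5559 + 1.6842 - 3.1751 = 0.0650 bits ✓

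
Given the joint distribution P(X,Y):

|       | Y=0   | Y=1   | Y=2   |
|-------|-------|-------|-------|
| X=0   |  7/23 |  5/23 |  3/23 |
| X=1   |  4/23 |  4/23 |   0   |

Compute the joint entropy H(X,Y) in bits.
2.2620 bits

H(X,Y) = -Σ_{x,y} P(x,y) log₂ P(x,y). Per-cell terms -P(x,y)·log₂P(x,y):
  X=0: 0.5223, 0.4786, 0.3833
  X=1: 0.4389, 0.4389, 0.0000
  (cells with P = 0 contribute 0)
Sum of the 6 terms: H(X,Y) = 2.2620 bits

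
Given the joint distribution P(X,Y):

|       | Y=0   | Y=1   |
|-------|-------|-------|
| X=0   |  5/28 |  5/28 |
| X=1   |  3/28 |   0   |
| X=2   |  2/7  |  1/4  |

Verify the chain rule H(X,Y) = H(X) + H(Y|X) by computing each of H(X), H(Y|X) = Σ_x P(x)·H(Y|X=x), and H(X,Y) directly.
H(X) = 1.3582 bits, H(Y|X) = 0.8911 bits, H(X,Y) = 2.2493 bits

Marginal of X (row sums):
  P(X=0) = 5/28 + 5/28 = 5/14
  P(X=1) = 3/28 + 0 = 3/28
  P(X=2) = 2/7 + 1/4 = 15/28
H(X) = -[(5/14)·log₂(5/14) + (3/28)·log₂(3/28) + (15/28)·log₂(15/28)]
  = 0.5305 + 0.3453 + 0.4824 = 1.3582 bits

H(Y|X) = Σ_x P(x)·H(Y|X=x):
  X=0: P(X=0) = 5/14, P(Y|X=0) = (1/2, 1/2) → H(Y|X=0) = 1.0000
  X=1: P(X=1) = 3/28, P(Y|X=1) = (1, 0) → H(Y|X=1) = 0.0000
  X=2: P(X=2) = 15/28, P(Y|X=2) = (8/15, 7/15) → H(Y|X=2) = 0.9968
H(Y|X) = (5/14)·1.0000 + (3/28)·0.0000 + (15/28)·0.9968 = 0.8911 bits

H(X,Y) = -Σ_{x,y} P(x,y) log₂ P(x,y). Per-cell terms -P(x,y)·log₂P(x,y):
  X=0: 0.4438, 0.4438
  X=1: 0.3453, 0.0000
  X=2: 0.5164, 0.5000
  (cells with P = 0 contribute 0)
Sum of the 6 terms: H(X,Y) = 2.2493 bits

Chain rule check:
  H(X) + H(Y|X) = 1.3582 + 0.8911 = 2.2493 bits
  H(X,Y) = 2.2493 bits
✓ Chain rule verified.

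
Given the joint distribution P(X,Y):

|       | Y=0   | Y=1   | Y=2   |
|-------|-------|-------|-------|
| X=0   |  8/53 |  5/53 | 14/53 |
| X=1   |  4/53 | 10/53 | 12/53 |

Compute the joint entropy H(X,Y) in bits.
2.4609 bits

H(X,Y) = -Σ_{x,y} P(x,y) log₂ P(x,y). Per-cell terms -P(x,y)·log₂P(x,y):
  X=0: 0.41176, 0.32132, 0.50732
  X=1: 0.28135, 0.45396, 0.48520
Sum of the 6 terms: H(X,Y) = 2.4609 bits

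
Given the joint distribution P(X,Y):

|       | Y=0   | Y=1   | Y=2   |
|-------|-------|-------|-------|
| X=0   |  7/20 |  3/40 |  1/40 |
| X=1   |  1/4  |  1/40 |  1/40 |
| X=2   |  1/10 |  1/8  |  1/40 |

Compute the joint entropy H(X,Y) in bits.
2.5498 bits

H(X,Y) = -Σ_{x,y} P(x,y) log₂ P(x,y). Per-cell terms -P(x,y)·log₂P(x,y):
  X=0: 0.53010, 0.28027, 0.13305
  X=1: 0.50000, 0.13305, 0.13305
  X=2: 0.33219, 0.37500, 0.13305
Sum of the 9 terms: H(X,Y) = 2.5498 bits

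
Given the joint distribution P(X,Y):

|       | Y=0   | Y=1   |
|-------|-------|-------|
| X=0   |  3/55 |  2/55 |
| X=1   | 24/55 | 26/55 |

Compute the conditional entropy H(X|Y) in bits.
0.4360 bits

H(X|Y) = H(X,Y) - H(Y)

H(X,Y) = -Σ_{x,y} P(x,y) log₂ P(x,y). Per-cell terms -P(x,y)·log₂P(x,y):
  X=0: 0.22889, 0.17387
  X=1: 0.52206, 0.51098
Sum of the 4 terms: H(X,Y) = 1.4358 bits

Marginal of Y (column sums):
  P(Y=0) = 3/55 + 24/55 = 27/55
  P(Y=1) = 2/55 + 26/55 = 28/55
H(Y) = -[(27/55)·log₂(27/55) + (28/55)·log₂(28/55)]
  = 0.50390 + 0.49586 = 0.9998 bits

H(X|Y) = H(X,Y) - H(Y) = 1.4358 - 0.9998 = 0.4360 bits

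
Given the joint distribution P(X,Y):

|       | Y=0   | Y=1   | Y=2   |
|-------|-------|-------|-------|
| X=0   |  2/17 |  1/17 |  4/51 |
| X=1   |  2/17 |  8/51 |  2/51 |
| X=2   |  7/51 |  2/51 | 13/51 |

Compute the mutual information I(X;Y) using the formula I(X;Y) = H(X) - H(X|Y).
0.1781 bits

I(X;Y) = H(X) - H(X|Y)

Marginal of X (row sums):
  P(X=0) = 2/17 + 1/17 + 4/51 = 13/51
  P(X=1) = 2/17 + 8/51 + 2/51 = 16/51
  P(X=2) = 7/51 + 2/51 + 13/51 = 22/51
H(X) = -[(13/51)·log₂(13/51) + (16/51)·log₂(16/51) + (22/51)·log₂(22/51)]
  = 0.502663 + 0.524682 + 0.523252 = 1.55060 bits

Marginal of Y (column sums):
  P(Y=0) = 2/17 + 2/17 + 7/51 = 19/51
  P(Y=1) = 1/17 + 8/51 + 2/51 = 13/51
  P(Y=2) = 4/51 + 2/51 + 13/51 = 19/51
H(X|Y) = Σ_y P(y)·H(X|Y=y):
  Y=0: P(Y=0) = 19/51, P(X|Y=0) = (6/19, 6/19, 7/19) → H(X|Y=0) = 1.581031
  Y=1: P(Y=1) = 13/51, P(X|Y=1) = (3/13, 8/13, 2/13) → H(X|Y=1) = 1.334679
  Y=2: P(Y=2) = 19/51, P(X|Y=2) = (4/19, 2/19, 13/19) → H(X|Y=2) = 1.189732
H(X|Y) = (19/51)·1.581031 + (13/51)·1.334679 + (19/51)·1.189732 = 1.37246 bits

I(X;Y) = H(X) - H(X|Y) = 1.55060 - 1.37246 = 0.1781 bits

Cross-check via I(X;Y) = H(X) + H(Y) - H(X,Y): computing H(Y) from the column sums and H(X,Y) from the 9 cells in the same way gives H(Y) = 1.56405 bits and H(X,Y) = 2.93651 bits, so
I(X;Y) = 1.55060 + 1.56405 - 2.93651 = 0.1781 bits ✓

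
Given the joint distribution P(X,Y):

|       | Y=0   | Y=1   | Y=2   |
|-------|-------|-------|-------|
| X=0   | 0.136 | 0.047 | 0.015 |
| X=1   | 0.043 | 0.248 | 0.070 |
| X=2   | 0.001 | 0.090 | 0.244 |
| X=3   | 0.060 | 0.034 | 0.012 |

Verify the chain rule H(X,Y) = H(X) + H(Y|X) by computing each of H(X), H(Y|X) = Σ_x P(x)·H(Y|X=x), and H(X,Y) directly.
H(X) = 1.8650 bits, H(Y|X) = 1.0924 bits, H(X,Y) = 2.9574 bits

Marginal of X (row sums):
  P(X=0) = 0.136 + 0.047 + 0.015 = 0.198
  P(X=1) = 0.043 + 0.248 + 0.070 = 0.361
  P(X=2) = 0.001 + 0.090 + 0.244 = 0.335
  P(X=3) = 0.060 + 0.034 + 0.012 = 0.106
H(X) = -[0.198·log₂(0.198) + 0.361·log₂(0.361) + 0.335·log₂(0.335) + 0.106·log₂(0.106)]
  = 0.46261 + 0.53064 + 0.52855 + 0.34321 = 1.8650 bits

H(Y|X) = Σ_x P(x)·H(Y|X=x):
  X=0: P(X=0) = 0.198, P(Y|X=0) = (68/99, 47/198, 5/66) → H(Y|X=0) = 1.14671
  X=1: P(X=1) = 0.361, P(Y|X=1) = (43/361, 248/361, 70/361) → H(Y|X=1) = 1.19663
  X=2: P(X=2) = 0.335, P(Y|X=2) = (1/335, 18/67, 244/335) → H(Y|X=2) = 0.86752
  X=3: P(X=3) = 0.106, P(Y|X=3) = (30/53, 17/53, 6/53) → H(Y|X=3) = 1.34672
H(Y|X) = 0.198·1.14671 + 0.361·1.19663 + 0.335·0.86752 + 0.106·1.34672 = 1.0924 bits

H(X,Y) = -Σ_{x,y} P(x,y) log₂ P(x,y). Per-cell terms -P(x,y)·log₂P(x,y):
  X=0: 0.39145, 0.20733, 0.09088
  X=1: 0.19520, 0.49887, 0.26856
  X=2: 0.00997, 0.31265, 0.49655
  X=3: 0.24353, 0.16586, 0.07657
Sum of the 12 terms: H(X,Y) = 2.9574 bits

Chain rule check:
  H(X) + H(Y|X) = 1.8650 + 1.0924 = 2.9574 bits
  H(X,Y) = 2.9574 bits
✓ Chain rule verified.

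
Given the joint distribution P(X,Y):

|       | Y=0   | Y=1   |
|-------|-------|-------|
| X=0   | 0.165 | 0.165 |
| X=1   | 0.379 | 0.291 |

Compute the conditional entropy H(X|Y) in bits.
0.9122 bits

H(X|Y) = H(X,Y) - H(Y)

H(X,Y) = -Σ_{x,y} P(x,y) log₂ P(x,y). Per-cell terms -P(x,y)·log₂P(x,y):
  X=0: 0.42891, 0.42891
  X=1: 0.53050, 0.51824
Sum of the 4 terms: H(X,Y) = 1.9066 bits

Marginal of Y (column sums):
  P(Y=0) = 0.165 + 0.379 = 0.544
  P(Y=1) = 0.165 + 0.291 = 0.456
H(Y) = -[0.544·log₂(0.544) + 0.456·log₂(0.456)]
  = 0.47781 + 0.51660 = 0.9944 bits

H(X|Y) = H(X,Y) - H(Y) = 1.9066 - 0.9944 = 0.9122 bits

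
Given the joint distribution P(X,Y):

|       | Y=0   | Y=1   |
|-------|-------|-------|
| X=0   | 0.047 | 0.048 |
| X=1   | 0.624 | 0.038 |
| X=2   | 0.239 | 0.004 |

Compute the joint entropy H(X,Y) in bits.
1.5468 bits

H(X,Y) = -Σ_{x,y} P(x,y) log₂ P(x,y). Per-cell terms -P(x,y)·log₂P(x,y):
  X=0: 0.20733, 0.21028
  X=1: 0.42456, 0.17928
  X=2: 0.49352, 0.03186
Sum of the 6 terms: H(X,Y) = 1.5468 bits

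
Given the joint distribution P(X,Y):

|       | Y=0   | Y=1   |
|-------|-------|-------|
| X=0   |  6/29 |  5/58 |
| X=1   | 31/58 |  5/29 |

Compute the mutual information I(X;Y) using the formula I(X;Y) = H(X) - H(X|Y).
0.0019 bits

I(X;Y) = H(X) - H(X|Y)

Marginal of X (row sums):
  P(X=0) = 6/29 + 5/58 = 17/58
  P(X=1) = 31/58 + 5/29 = 41/58
H(X) = -[(17/58)·log₂(17/58) + (41/58)·log₂(41/58)]
  = 0.518945 + 0.353752 = 0.87270 bits

Marginal of Y (column sums):
  P(Y=0) = 6/29 + 31/58 = 43/58
  P(Y=1) = 5/58 + 5/29 = 15/58
H(X|Y) = Σ_y P(y)·H(X|Y=y):
  Y=0: P(Y=0) = 43/58, P(X|Y=0) = (12/43, 31/43) → H(X|Y=0) = 0.854180
  Y=1: P(Y=1) = 15/58, P(X|Y=1) = (1/3, 2/3) → H(X|Y=1) = 0.918296
H(X|Y) = (43/58)·0.854180 + (15/58)·0.918296 = 0.87076 bits

I(X;Y) = H(X) - H(X|Y) = 0.87270 - 0.87076 = 0.0019 bits

Cross-check via I(X;Y) = H(X) + H(Y) - H(X,Y): computing H(Y) from the column sums and H(X,Y) from the 4 cells in the same way gives H(Y) = 0.82466 bits and H(X,Y) = 1.69542 bits, so
I(X;Y) = 0.87270 + 0.82466 - 1.69542 = 0.0019 bits ✓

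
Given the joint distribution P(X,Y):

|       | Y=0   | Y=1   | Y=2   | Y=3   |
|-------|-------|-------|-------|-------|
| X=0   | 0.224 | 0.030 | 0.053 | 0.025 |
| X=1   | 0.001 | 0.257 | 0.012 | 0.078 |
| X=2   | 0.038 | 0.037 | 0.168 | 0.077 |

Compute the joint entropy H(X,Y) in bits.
2.9427 bits

H(X,Y) = -Σ_{x,y} P(x,y) log₂ P(x,y). Per-cell terms -P(x,y)·log₂P(x,y):
  X=0: 0.48349, 0.15177, 0.22461, 0.13305
  X=1: 0.00997, 0.50376, 0.07657, 0.28707
  X=2: 0.17928, 0.17598, 0.43234, 0.28482
Sum of the 12 terms: H(X,Y) = 2.9427 bits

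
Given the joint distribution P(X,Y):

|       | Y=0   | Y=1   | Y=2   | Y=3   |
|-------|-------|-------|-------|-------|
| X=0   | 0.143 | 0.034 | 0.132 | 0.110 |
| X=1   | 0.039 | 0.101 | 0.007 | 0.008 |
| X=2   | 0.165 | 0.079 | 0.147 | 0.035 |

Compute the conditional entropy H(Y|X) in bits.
1.7524 bits

H(Y|X) = H(X,Y) - H(X)

H(X,Y) = -Σ_{x,y} P(x,y) log₂ P(x,y). Per-cell terms -P(x,y)·log₂P(x,y):
  X=0: 0.40125, 0.16586, 0.38562, 0.35029
  X=1: 0.18253, 0.33406, 0.05011, 0.05573
  X=2: 0.42891, 0.28930, 0.40662, 0.16928
Sum of the 12 terms: H(X,Y) = 3.2196 bits

Marginal of X (row sums):
  P(X=0) = 0.143 + 0.034 + 0.132 + 0.110 = 0.419
  P(X=1) = 0.039 + 0.101 + 0.007 + 0.008 = 0.155
  P(X=2) = 0.165 + 0.079 + 0.147 + 0.035 = 0.426
H(X) = -[0.419·log₂(0.419) + 0.155·log₂(0.155) + 0.426·log₂(0.426)]
  = 0.52584 + 0.41690 + 0.52444 = 1.4672 bits

H(Y|X) = H(X,Y) - H(X) = 3.2196 - 1.4672 = 1.7524 bits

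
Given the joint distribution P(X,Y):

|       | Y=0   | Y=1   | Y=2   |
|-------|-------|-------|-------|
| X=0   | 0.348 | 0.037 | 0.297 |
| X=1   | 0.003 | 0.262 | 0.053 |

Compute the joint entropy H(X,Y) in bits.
1.9821 bits

H(X,Y) = -Σ_{x,y} P(x,y) log₂ P(x,y). Per-cell terms -P(x,y)·log₂P(x,y):
  X=0: 0.5299, 0.1760, 0.5202
  X=1: 0.0251, 0.5063, 0.2246
Sum of the 6 terms: H(X,Y) = 1.9821 bits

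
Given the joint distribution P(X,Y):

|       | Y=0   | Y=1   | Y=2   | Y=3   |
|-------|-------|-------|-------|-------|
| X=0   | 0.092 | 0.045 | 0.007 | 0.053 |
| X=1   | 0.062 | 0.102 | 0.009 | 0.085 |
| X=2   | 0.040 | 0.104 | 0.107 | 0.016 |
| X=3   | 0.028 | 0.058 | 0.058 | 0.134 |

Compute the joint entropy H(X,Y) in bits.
3.7161 bits

H(X,Y) = -Σ_{x,y} P(x,y) log₂ P(x,y). Per-cell terms -P(x,y)·log₂P(x,y):
  X=0: 0.31668, 0.20133, 0.05011, 0.22461
  X=1: 0.24872, 0.33592, 0.06116, 0.30229
  X=2: 0.18575, 0.33960, 0.34500, 0.09545
  X=3: 0.14444, 0.23825, 0.23825, 0.38856
Sum of the 16 terms: H(X,Y) = 3.7161 bits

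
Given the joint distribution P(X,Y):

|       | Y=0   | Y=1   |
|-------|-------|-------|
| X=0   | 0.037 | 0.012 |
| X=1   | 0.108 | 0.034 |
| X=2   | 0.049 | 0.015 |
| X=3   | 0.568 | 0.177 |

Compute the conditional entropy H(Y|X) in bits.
0.7917 bits

H(Y|X) = H(X,Y) - H(X)

H(X,Y) = -Σ_{x,y} P(x,y) log₂ P(x,y). Per-cell terms -P(x,y)·log₂P(x,y):
  X=0: 0.17598, 0.07657
  X=1: 0.34678, 0.16586
  X=2: 0.21320, 0.09088
  X=3: 0.46351, 0.44218
Sum of the 8 terms: H(X,Y) = 1.9750 bits

Marginal of X (row sums):
  P(X=0) = 0.037 + 0.012 = 0.049
  P(X=1) = 0.108 + 0.034 = 0.142
  P(X=2) = 0.049 + 0.015 = 0.064
  P(X=3) = 0.568 + 0.177 = 0.745
H(X) = -[0.049·log₂(0.049) + 0.142·log₂(0.142) + 0.064·log₂(0.064) + 0.745·log₂(0.745)]
  = 0.21320 + 0.39988 + 0.25381 + 0.31639 = 1.1833 bits

H(Y|X) = H(X,Y) - H(X) = 1.9750 - 1.1833 = 0.7917 bits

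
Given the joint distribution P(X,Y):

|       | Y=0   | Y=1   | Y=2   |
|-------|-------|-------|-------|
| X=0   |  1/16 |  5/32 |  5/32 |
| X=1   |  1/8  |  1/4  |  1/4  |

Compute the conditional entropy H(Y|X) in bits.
1.5075 bits

H(Y|X) = H(X,Y) - H(X)

H(X,Y) = -Σ_{x,y} P(x,y) log₂ P(x,y). Per-cell terms -P(x,y)·log₂P(x,y):
  X=0: 0.25000, 0.41845, 0.41845
  X=1: 0.37500, 0.50000, 0.50000
Sum of the 6 terms: H(X,Y) = 2.4619 bits

Marginal of X (row sums):
  P(X=0) = 1/16 + 5/32 + 5/32 = 3/8
  P(X=1) = 1/8 + 1/4 + 1/4 = 5/8
H(X) = -[(3/8)·log₂(3/8) + (5/8)·log₂(5/8)]
  = 0.53064 + 0.42379 = 0.9544 bits

H(Y|X) = H(X,Y) - H(X) = 2.4619 - 0.9544 = 1.5075 bits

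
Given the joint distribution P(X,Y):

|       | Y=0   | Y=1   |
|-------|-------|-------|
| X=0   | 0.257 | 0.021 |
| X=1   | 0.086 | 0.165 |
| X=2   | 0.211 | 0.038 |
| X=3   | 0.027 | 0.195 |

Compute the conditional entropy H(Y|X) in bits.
0.6122 bits

H(Y|X) = H(X,Y) - H(X)

H(X,Y) = -Σ_{x,y} P(x,y) log₂ P(x,y). Per-cell terms -P(x,y)·log₂P(x,y):
  X=0: 0.5037611, 0.1170428
  X=1: 0.3043987, 0.4289112
  X=2: 0.4736286, 0.1792786
  X=3: 0.1406942, 0.4598985
Sum of the 8 terms: H(X,Y) = 2.607614 bits

Marginal of X (row sums):
  P(X=0) = 0.257 + 0.021 = 0.278
  P(X=1) = 0.086 + 0.165 = 0.251
  P(X=2) = 0.211 + 0.038 = 0.249
  P(X=3) = 0.027 + 0.195 = 0.222
H(X) = -[0.278·log₂(0.278) + 0.251·log₂(0.251) + 0.249·log₂(0.249) + 0.222·log₂(0.222)]
  = 0.5134224 + 0.5005544 + 0.4994398 + 0.4820438 = 1.995460 bits

H(Y|X) = H(X,Y) - H(X) = 2.607614 - 1.995460 = 0.6122 bits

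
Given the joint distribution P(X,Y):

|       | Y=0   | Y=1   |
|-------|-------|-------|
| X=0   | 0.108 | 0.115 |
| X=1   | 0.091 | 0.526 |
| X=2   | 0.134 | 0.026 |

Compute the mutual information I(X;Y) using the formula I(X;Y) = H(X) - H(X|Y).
0.2203 bits

I(X;Y) = H(X) - H(X|Y)

Marginal of X (row sums):
  P(X=0) = 0.108 + 0.115 = 0.223
  P(X=1) = 0.091 + 0.526 = 0.617
  P(X=2) = 0.134 + 0.026 = 0.160
H(X) = -[0.223·log₂(0.223) + 0.617·log₂(0.617) + 0.160·log₂(0.160)]
  = 0.4828 + 0.4298 + 0.4230 = 1.3356 bits

Marginal of Y (column sums):
  P(Y=0) = 0.108 + 0.091 + 0.134 = 0.333
  P(Y=1) = 0.115 + 0.526 + 0.026 = 0.667
H(X|Y) = Σ_y P(y)·H(X|Y=y):
  Y=0: P(Y=0) = 0.333, P(X|Y=0) = (12/37, 91/333, 134/333) → H(X|Y=0) = 1.5668
  Y=1: P(Y=1) = 0.667, P(X|Y=1) = (5/29, 526/667, 26/667) → H(X|Y=1) = 0.8899
H(X|Y) = 0.333·1.5668 + 0.667·0.8899 = 1.1153 bits

I(X;Y) = H(X) - H(X|Y) = 1.3356 - 1.1153 = 0.2203 bits

Cross-check via I(X;Y) = H(X) + H(Y) - H(X,Y): computing H(Y) from the column sums and H(X,Y) from the 6 cells in the same way gives H(Y) = 0.9180 bits and H(X,Y) = 2.0333 bits, so
I(X;Y) = 1.3356 + 0.9180 - 2.0333 = 0.2203 bits ✓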